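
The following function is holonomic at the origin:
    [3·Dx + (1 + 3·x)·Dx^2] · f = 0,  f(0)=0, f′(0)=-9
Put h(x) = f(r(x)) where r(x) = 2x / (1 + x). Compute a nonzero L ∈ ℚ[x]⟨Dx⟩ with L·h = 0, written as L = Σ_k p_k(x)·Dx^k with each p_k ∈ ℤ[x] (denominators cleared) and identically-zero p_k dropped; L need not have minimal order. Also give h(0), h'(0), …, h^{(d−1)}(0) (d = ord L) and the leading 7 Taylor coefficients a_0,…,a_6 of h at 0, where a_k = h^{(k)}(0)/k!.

L = (8 + 14·x)·Dx + (1 + 8·x + 7·x^2)·Dx^2  (order 2).
h: a_k = 0, -18, 72, -342, 1800, -50418/5, 58824, …
ICs: h(0) = 0, h′(0) = -18.

f: a_k = 0, -9, 27/2, -27, 243/4, -729/5, 729/2, …
f∘r: x↦r, Dx↦Dx/r' in L_f ⇒ L₀.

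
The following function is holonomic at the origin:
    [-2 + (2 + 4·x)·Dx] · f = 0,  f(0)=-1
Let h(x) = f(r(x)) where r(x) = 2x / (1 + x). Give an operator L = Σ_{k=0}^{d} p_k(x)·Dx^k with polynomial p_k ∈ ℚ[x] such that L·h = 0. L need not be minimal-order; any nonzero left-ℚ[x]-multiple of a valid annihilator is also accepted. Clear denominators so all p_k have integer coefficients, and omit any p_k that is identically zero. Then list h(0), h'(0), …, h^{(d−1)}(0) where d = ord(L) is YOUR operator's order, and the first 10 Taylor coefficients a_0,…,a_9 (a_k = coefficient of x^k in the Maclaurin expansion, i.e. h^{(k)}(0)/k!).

f: a_k = -1, -1, 1/2, -1/2, 5/8, -7/8, 21/16, -33/16, 429/128, -715/128, …
Substitute x→r, Dx→(1/r')Dx; clear ⇒ L₀.
L = -2 + (1 + 6·x + 5·x^2)·Dx  (order 1).
h: a_k = -1, -2, 4, -10, 30, -102, 376, -1462, 5900, -24470, …
ICs: h(0) = -1.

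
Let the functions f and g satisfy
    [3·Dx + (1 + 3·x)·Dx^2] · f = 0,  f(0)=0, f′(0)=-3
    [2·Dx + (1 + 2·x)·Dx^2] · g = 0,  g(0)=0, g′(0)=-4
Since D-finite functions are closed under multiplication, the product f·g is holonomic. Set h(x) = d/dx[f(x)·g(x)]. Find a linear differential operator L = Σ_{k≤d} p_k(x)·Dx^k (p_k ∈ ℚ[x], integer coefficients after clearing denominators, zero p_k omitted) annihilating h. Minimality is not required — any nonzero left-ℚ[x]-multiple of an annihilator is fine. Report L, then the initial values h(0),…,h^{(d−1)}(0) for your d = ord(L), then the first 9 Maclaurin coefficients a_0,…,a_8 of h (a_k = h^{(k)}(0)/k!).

f: a_k = 0, -3, 9/2, -9, 81/4, -243/5, 243/2, -2187/7, 6561/8, …
g: a_k = 0, -4, 4, -16/3, 8, -64/5, 64/3, -256/7, 64, …
Sym-product of L_f,L_g gives L₀ (≤ ord 4).
h=h₀': d/dx-closure on L₀ ⇒ L.
L = (156 + 720·x + 864·x^2) + (310 + 2244·x + 5400·x^2 + 4320·x^3)·Dx + (88 + 860·x + 3132·x^2 + 5040·x^3 + 3024·x^4)·Dx^2 + (5 + 62·x + 305·x^2 + 744·x^3 + 900·x^4 + 432·x^5)·Dx^3  (order 3).
h: a_k = 0, 24, -90, 280, -825, 11934/5, -6874, 693792/35, -803223/14, …
ICs: h(0) = 0, h′(0) = 24, h′′(0) = -180.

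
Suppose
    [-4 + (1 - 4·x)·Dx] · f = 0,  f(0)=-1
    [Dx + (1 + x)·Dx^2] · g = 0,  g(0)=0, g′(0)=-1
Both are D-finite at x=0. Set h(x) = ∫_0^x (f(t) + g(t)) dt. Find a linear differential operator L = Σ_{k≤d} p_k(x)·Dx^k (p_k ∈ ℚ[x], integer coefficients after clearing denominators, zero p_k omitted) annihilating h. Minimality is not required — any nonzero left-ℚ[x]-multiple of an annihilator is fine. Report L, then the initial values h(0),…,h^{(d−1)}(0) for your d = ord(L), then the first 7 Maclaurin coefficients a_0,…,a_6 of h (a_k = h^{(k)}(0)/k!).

f: a_k = -1, -4, -16, -64, -256, -1024, -4096, …
g: a_k = 0, -1, 1/2, -1/3, 1/4, -1/5, 1/6, …
f+g: L₀ = lclm(L_f,L_g), ord ≤ 1+2.
∫: right-multiply L₀ by Dx.
L = (112 + 32·x)·Dx^2 + (94 + 208·x + 64·x^2)·Dx^3 + (-9 + 23·x + 48·x^2 + 16·x^3)·Dx^4  (order 4).
h: a_k = 0, -1, -5/2, -31/6, -193/12, -1023/20, -1707/10, …
ICs: h(0) = 0, h′(0) = -1, h′′(0) = -5, h′′′(0) = -31.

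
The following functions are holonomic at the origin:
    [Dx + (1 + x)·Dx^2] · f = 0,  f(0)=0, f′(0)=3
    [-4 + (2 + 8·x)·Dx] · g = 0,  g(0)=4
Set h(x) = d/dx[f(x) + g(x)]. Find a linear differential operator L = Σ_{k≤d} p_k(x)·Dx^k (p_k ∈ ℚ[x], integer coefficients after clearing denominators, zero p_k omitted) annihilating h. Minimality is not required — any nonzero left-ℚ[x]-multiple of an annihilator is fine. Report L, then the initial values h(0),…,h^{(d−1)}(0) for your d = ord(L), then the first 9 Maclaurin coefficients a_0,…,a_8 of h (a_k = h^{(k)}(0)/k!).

L = (-8 + 4·x) + (-10 - 8·x + 20·x^2)·Dx + (-1 - 3·x + 6·x^2 + 8·x^3)·Dx^2  (order 2).
h: a_k = 11, -19, 51, -163, 563, -2019, 7395, -27459, 102963, …
ICs: h(0) = 11, h′(0) = -19.

f: a_k = 0, 3, -3/2, 1, -3/4, 3/5, -1/2, 3/7, -3/8, …
g: a_k = 4, 8, -8, 16, -40, 112, -336, 1056, -3432, …
L₀ := lclm(L_f,L_g); ord L₀ ≤ 2+1.
h₀' ⇒ L via d/dx closure of L₀.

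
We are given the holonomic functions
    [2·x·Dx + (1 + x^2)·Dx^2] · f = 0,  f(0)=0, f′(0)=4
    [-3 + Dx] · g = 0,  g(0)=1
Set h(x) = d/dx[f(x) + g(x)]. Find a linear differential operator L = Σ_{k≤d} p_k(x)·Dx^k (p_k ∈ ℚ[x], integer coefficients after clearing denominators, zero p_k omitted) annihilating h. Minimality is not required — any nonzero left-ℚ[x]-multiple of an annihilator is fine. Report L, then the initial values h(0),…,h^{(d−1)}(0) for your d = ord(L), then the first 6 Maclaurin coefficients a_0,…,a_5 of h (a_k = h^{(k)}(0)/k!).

L = (6 - 18·x - 18·x^2 - 18·x^3) + (-11 - 12·x^2 - 9·x^4)·Dx + (3 + 2·x + 6·x^2 + 2·x^3 + 3·x^4)·Dx^2  (order 2).
h: a_k = 7, 9, 19/2, 27/2, 113/8, 243/40, …
ICs: h(0) = 7, h′(0) = 9.

f: a_k = 0, 4, 0, -4/3, 0, 4/5, …
g: a_k = 1, 3, 9/2, 9/2, 27/8, 81/40, …
Weyl lclm of L_f,L_g ⇒ L₀ (ord ≤ 3).
Differentiate: ansatz ord ≤ ord L₀ ⇒ L.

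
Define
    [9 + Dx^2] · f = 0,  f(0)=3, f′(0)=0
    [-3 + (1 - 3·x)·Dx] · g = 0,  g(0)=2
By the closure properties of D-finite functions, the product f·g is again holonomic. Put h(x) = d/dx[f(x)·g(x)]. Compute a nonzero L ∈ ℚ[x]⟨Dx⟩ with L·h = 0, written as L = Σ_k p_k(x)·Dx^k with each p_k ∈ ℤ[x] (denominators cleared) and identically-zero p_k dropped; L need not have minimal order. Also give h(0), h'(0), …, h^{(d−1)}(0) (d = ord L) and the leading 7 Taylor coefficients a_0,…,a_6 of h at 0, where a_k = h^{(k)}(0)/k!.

L = (-9 - 54·x + 81·x^2) + (-6 + 18·x)·Dx + (1 - 6·x + 9·x^2)·Dx^2  (order 2).
h: a_k = 18, 54, 243, 1053, 15795/4, 283581/20, 1985067/40, …
ICs: h(0) = 18, h′(0) = 54.

f: a_k = 3, 0, -27/2, 0, 81/8, 0, -243/80, …
g: a_k = 2, 6, 18, 54, 162, 486, 1458, …
f·g: L₀ = L_f ⊗_s L_g, ord ≤ 2·1.
h₀' ⇒ L via d/dx closure of L₀.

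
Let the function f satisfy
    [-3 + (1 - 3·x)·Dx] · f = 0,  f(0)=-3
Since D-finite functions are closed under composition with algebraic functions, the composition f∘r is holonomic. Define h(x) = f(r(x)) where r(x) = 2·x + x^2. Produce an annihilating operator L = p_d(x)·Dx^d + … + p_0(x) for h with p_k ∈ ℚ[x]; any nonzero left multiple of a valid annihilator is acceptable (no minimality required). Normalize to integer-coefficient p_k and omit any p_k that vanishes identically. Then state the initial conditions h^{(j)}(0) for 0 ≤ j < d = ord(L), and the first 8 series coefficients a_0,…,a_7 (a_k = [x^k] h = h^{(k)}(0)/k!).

f: a_k = -3, -9, -27, -81, -243, -729, -2187, -6561, …
f∘r: x↦r, Dx↦Dx/r' in L_f ⇒ L₀.
L = (6 + 6·x) + (-1 + 6·x + 3·x^2)·Dx  (order 1).
h: a_k = -3, -18, -117, -756, -4887, -31590, -204201, -1319976, …
ICs: h(0) = -3.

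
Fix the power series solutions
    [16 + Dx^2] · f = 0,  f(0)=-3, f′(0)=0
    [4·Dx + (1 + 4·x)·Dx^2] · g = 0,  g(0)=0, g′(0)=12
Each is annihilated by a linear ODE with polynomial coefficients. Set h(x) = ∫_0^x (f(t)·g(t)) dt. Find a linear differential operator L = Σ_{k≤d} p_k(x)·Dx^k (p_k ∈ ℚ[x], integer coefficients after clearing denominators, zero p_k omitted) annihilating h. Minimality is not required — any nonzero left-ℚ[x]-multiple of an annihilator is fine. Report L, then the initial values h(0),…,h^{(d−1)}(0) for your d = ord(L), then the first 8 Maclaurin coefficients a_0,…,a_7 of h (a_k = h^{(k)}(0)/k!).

L = (-768 + 6144·x + 77824·x^2 + 262144·x^3 + 262144·x^4)·Dx + (256 + 5120·x + 24576·x^2 + 32768·x^3)·Dx^2 + (1280·x + 10752·x^2 + 32768·x^3 + 32768·x^4)·Dx^3 + (16 + 320·x + 1536·x^2 + 2048·x^3)·Dx^4 + (3 + 56·x + 368·x^2 + 1024·x^3 + 1024·x^4)·Dx^5  (order 5).
h: a_k = 0, 0, -18, 24, 24, 0, -576/5, 2304/7, …
ICs: h(0) = 0, h′(0) = 0, h′′(0) = -36, h′′′(0) = 144, h′′′′(0) = 576.

f: a_k = -3, 0, 24, 0, -32, 0, 256/15, 0, …
g: a_k = 0, 12, -24, 64, -192, 3072/5, -2048, 49152/7, …
L₀ := L_f ⊗_s L_g (sym. prod.), ord ≤ 4.
h=∫₀ˣh₀: take L = L₀·Dx.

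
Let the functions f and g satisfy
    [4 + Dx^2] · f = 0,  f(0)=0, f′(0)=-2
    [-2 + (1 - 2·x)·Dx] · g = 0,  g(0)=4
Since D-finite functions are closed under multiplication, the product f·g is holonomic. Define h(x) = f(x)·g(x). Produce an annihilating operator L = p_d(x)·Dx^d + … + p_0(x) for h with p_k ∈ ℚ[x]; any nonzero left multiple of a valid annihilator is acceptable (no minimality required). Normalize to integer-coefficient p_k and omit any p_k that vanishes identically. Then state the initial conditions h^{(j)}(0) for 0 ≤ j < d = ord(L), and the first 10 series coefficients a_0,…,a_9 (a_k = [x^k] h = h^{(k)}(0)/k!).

f: a_k = 0, -2, 0, 4/3, 0, -4/15, 0, 8/315, 0, -4/2835, …
g: a_k = 4, 8, 16, 32, 64, 128, 256, 512, 1024, 2048, …
L₀ := L_f ⊗_s L_g (sym. prod.), ord ≤ 2.
L = (-4 + 8·x) + 4·Dx + (-1 + 2·x)·Dx^2  (order 2).
h: a_k = 0, -8, -16, -80/3, -160/3, -1616/15, -3232/15, -135712/315, -271424/315, -4885648/2835, …
ICs: h(0) = 0, h′(0) = -8.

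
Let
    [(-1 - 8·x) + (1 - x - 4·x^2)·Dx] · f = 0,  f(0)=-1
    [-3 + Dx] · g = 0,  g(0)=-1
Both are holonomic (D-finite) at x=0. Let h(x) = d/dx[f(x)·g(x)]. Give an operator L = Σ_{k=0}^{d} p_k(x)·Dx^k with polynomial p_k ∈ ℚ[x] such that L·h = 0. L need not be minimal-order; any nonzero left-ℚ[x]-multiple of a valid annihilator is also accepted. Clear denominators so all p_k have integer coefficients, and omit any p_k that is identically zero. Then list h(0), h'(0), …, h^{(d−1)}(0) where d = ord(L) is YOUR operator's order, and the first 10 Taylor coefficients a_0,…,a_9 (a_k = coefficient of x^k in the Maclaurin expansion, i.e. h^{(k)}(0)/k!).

f: a_k = -1, -1, -5, -9, -29, -65, -181, -441, -1165, -2929, …
g: a_k = -1, -3, -9/2, -9/2, -27/8, -81/40, -81/80, -243/560, -729/4480, -243/4480, …
Sym-product of L_f,L_g gives L₀ (≤ ord 1).
h=h₀': d/dx-closure on L₀ ⇒ L.
L = (25 + 48·x - 39·x^2 - 120·x^3 + 144·x^4) + (-4 - x + 33·x^2 + 8·x^3 - 48·x^4)·Dx  (order 1).
h: a_k = 4, 25, 99, 691/2, 1102, 136059/40, 81141/8, 16651081/560, 95886999/1120, 1092208409/4480, …
ICs: h(0) = 4.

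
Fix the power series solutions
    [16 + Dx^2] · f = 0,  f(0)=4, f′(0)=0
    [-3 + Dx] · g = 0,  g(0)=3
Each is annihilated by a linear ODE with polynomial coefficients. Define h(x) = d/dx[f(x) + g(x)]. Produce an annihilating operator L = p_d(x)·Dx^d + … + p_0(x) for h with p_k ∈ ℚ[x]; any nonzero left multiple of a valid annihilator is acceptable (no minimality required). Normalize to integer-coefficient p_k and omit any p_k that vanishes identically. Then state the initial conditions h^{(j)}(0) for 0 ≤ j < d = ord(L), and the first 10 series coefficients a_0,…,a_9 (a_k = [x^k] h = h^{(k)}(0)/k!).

L = 48 - 16·Dx + 3·Dx^2 - Dx^3  (order 3).
h: a_k = 9, -37, 81/2, 1267/6, 243/8, -14197/120, 729/80, 40261/720, 6561/4480, -4017157/362880, …
ICs: h(0) = 9, h′(0) = -37, h′′(0) = 81.

f: a_k = 4, 0, -32, 0, 128/3, 0, -1024/45, 0, 2048/315, 0, …
g: a_k = 3, 9, 27/2, 27/2, 81/8, 243/40, 243/80, 729/560, 2187/4480, 729/4480, …
L₀ := lclm(L_f,L_g); ord L₀ ≤ 2+1.
Differentiate: ansatz ord ≤ ord L₀ ⇒ L.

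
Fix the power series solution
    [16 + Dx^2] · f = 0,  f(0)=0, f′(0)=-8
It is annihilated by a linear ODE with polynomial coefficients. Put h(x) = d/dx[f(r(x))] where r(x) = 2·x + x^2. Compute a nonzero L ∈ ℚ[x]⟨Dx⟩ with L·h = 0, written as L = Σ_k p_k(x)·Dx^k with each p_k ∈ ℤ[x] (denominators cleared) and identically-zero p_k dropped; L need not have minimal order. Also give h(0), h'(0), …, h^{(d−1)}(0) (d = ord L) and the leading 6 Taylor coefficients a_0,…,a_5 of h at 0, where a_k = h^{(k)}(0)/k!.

L = (67 + 256·x + 384·x^2 + 256·x^3 + 64·x^4) + (-3 - 3·x)·Dx + (1 + 2·x + x^2)·Dx^2  (order 2).
h: a_k = -16, -16, 512, 1024, -6272/3, -8064, …
ICs: h(0) = -16, h′(0) = -16.

f: a_k = 0, -8, 0, 64/3, 0, -256/15, …
f∘r: x↦r, Dx↦Dx/r' in L_f ⇒ L₀.
Differentiate: ansatz ord ≤ ord L₀ ⇒ L.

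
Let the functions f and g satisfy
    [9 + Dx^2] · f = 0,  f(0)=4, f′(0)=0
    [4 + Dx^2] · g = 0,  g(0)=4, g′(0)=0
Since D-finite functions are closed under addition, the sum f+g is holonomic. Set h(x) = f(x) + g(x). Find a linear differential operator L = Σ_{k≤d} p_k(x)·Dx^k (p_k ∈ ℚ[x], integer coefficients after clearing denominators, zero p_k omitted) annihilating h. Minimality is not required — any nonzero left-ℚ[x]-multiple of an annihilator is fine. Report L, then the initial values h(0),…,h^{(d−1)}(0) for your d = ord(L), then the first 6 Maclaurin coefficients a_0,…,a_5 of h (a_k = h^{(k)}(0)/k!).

L = 36 + 13·Dx^2 + Dx^4  (order 4).
h: a_k = 8, 0, -26, 0, 97/6, 0, …
ICs: h(0) = 8, h′(0) = 0, h′′(0) = -52, h′′′(0) = 0.

f: a_k = 4, 0, -18, 0, 27/2, 0, …
g: a_k = 4, 0, -8, 0, 8/3, 0, …
h₀=f+g: left-lcm gives L₀, ord ≤ 4.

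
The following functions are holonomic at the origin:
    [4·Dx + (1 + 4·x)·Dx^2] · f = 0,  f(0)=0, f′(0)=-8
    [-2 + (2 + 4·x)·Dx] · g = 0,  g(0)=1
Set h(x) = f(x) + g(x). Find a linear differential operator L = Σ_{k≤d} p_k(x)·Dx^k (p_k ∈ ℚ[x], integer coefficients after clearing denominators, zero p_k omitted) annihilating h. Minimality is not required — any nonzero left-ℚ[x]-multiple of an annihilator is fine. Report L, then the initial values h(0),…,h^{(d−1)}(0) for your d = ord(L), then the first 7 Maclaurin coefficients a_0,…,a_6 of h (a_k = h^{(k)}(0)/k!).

L = (20 + 16·x)·Dx + (29 + 104·x + 80·x^2)·Dx^2 + (3 + 22·x + 48·x^2 + 32·x^3)·Dx^3  (order 3).
h: a_k = 1, -7, 31/2, -253/6, 1019/8, -16349/40, 65473/48, …
ICs: h(0) = 1, h′(0) = -7, h′′(0) = 31.

f: a_k = 0, -8, 16, -128/3, 128, -2048/5, 4096/3, …
g: a_k = 1, 1, -1/2, 1/2, -5/8, 7/8, -21/16, …
L₀ := lclm(L_f,L_g); ord L₀ ≤ 2+1.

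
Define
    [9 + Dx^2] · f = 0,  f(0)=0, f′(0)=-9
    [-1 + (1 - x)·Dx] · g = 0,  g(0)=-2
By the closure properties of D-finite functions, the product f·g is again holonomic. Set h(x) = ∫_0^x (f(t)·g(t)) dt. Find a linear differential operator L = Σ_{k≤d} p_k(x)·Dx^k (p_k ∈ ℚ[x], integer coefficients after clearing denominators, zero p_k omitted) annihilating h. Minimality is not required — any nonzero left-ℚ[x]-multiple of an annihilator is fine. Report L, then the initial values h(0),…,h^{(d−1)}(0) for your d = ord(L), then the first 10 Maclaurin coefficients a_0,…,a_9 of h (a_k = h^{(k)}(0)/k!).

L = (-9 + 9·x)·Dx + 2·Dx^2 + (-1 + x)·Dx^3  (order 3).
h: a_k = 0, 0, 9, 6, -9/4, -9/5, 21/40, 9/20, 153/2240, 17/280, …
ICs: h(0) = 0, h′(0) = 0, h′′(0) = 18.

f: a_k = 0, -9, 0, 27/2, 0, -243/40, 0, 729/560, 0, -729/4480, …
g: a_k = -2, -2, -2, -2, -2, -2, -2, -2, -2, -2, …
L₀ := L_f ⊗_s L_g (sym. prod.), ord ≤ 2.
∫: right-multiply L₀ by Dx.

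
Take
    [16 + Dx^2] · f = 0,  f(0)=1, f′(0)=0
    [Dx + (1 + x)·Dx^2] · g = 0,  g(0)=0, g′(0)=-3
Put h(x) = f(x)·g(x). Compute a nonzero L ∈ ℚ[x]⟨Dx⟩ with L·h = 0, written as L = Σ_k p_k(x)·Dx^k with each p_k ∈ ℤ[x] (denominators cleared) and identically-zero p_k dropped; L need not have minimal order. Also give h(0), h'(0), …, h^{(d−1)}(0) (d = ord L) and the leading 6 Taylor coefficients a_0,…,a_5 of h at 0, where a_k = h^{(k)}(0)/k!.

L = (15072 + 62976·x + 97024·x^2 + 65536·x^3 + 16384·x^4) + (1984 + 6080·x + 6144·x^2 + 2048·x^3)·Dx + (1950 + 8000·x + 12192·x^2 + 8192·x^3 + 2048·x^4)·Dx^2 + (124 + 380·x + 384·x^2 + 128·x^3)·Dx^3 + (63 + 254·x + 383·x^2 + 256·x^3 + 64·x^4)·Dx^4  (order 4).
h: a_k = 0, -3, 3/2, 23, -45/4, -123/5, …
ICs: h(0) = 0, h′(0) = -3, h′′(0) = 3, h′′′(0) = 138.

f: a_k = 1, 0, -8, 0, 32/3, 0, …
g: a_k = 0, -3, 3/2, -1, 3/4, -3/5, …
Sym-product of L_f,L_g gives L₀ (≤ ord 4).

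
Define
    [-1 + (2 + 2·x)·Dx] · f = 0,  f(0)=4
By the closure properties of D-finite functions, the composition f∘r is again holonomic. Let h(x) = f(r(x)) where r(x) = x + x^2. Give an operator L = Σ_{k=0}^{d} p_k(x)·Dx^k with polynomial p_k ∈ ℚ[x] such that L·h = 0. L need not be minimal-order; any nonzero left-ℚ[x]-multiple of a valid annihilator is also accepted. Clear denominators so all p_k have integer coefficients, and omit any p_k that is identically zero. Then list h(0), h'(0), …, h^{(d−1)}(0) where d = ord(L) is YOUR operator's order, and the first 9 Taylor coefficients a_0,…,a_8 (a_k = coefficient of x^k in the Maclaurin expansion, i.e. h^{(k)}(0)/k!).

f: a_k = 4, 2, -1/2, 1/4, -5/32, 7/64, -21/256, 33/512, -429/8192, …
L₀ from L_f via x↦r, Dx↦r'^{-1}Dx.
L = (-1 - 2·x) + (2 + 2·x + 2·x^2)·Dx  (order 1).
h: a_k = 4, 2, 3/2, -3/4, 3/32, 15/64, -57/256, 21/512, 867/8192, …
ICs: h(0) = 4.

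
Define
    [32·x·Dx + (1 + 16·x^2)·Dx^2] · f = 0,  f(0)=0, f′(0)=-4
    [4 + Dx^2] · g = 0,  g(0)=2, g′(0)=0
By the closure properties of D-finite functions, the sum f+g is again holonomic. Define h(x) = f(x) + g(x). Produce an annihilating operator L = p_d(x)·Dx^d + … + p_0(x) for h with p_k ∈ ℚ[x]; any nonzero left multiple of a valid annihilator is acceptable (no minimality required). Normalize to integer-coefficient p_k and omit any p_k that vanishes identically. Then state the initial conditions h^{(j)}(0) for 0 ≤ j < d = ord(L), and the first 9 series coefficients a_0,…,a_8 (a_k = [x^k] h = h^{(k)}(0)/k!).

f: a_k = 0, -4, 0, 64/3, 0, -1024/5, 0, 16384/7, 0, …
g: a_k = 2, 0, -4, 0, 4/3, 0, -8/45, 0, 4/315, …
f+g: L₀ = lclm(L_f,L_g), ord ≤ 2+2.
L = (-6016·x + 102400·x^3 + 32768·x^5)·Dx + (-28 + 1216·x^2 + 27648·x^4 + 16384·x^6)·Dx^2 + (-1504·x + 25600·x^3 + 8192·x^5)·Dx^3 + (-7 + 304·x^2 + 6912·x^4 + 4096·x^6)·Dx^4  (order 4).
h: a_k = 2, -4, -4, 64/3, 4/3, -1024/5, -8/45, 16384/7, 4/315, …
ICs: h(0) = 2, h′(0) = -4, h′′(0) = -8, h′′′(0) = 128.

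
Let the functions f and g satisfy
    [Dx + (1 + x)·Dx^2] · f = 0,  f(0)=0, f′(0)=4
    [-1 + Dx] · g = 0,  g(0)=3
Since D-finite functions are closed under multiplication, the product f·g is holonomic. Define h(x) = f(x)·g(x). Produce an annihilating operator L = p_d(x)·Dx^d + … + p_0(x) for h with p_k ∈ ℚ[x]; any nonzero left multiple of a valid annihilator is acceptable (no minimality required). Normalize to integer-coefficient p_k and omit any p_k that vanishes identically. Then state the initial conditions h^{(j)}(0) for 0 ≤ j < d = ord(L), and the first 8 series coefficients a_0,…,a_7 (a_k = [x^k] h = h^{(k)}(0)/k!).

L = x + (-1 - 2·x)·Dx + (1 + x)·Dx^2  (order 2).
h: a_k = 0, 12, 6, 4, 0, 9/10, -7/12, 23/42, …
ICs: h(0) = 0, h′(0) = 12.

f: a_k = 0, 4, -2, 4/3, -1, 4/5, -2/3, 4/7, …
g: a_k = 3, 3, 3/2, 1/2, 1/8, 1/40, 1/240, 1/1680, …
h₀=f·g: eliminate ⇒ L₀, order ≤ 2·1.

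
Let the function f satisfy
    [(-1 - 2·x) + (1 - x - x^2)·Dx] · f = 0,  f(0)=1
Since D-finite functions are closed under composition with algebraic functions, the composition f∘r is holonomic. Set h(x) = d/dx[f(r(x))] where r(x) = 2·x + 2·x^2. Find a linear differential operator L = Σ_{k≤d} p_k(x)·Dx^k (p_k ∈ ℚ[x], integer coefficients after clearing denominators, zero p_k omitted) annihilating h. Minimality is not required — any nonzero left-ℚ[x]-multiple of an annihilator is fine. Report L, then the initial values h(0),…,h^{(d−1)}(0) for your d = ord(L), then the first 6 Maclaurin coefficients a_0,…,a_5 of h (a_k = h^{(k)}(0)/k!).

L = (10 + 20·x + 60·x^2 + 80·x^3 + 40·x^4) + (-1 + 10·x^2 + 20·x^3 + 20·x^4 + 8·x^5)·Dx  (order 1).
h: a_k = 2, 20, 120, 640, 3240, 15696, …
ICs: h(0) = 2.

f: a_k = 1, 1, 2, 3, 5, 8, …
h₀=f(r): pull back L_f along r ⇒ L₀.
Differentiate: ansatz ord ≤ ord L₀ ⇒ L.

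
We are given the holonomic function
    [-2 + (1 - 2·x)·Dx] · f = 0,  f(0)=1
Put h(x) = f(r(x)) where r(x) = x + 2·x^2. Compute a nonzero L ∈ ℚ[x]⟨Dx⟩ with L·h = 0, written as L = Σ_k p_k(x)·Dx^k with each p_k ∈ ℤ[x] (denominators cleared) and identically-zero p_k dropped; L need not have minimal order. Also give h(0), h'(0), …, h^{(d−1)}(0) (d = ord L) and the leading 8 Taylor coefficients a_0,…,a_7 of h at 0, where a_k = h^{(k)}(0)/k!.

L = (2 + 8·x) + (-1 + 2·x + 4·x^2)·Dx  (order 1).
h: a_k = 1, 2, 8, 24, 80, 256, 832, 2688, …
ICs: h(0) = 1.

f: a_k = 1, 2, 4, 8, 16, 32, 64, 128, …
L₀ from L_f via x↦r, Dx↦r'^{-1}Dx.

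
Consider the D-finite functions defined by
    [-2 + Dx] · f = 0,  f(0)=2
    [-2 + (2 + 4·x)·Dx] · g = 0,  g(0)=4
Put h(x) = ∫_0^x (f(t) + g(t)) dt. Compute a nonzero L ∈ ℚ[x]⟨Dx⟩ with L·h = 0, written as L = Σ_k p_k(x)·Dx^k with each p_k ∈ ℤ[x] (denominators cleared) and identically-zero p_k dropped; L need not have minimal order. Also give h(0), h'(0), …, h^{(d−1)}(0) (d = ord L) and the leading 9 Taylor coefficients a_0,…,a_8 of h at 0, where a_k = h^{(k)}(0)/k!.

f: a_k = 2, 4, 4, 8/3, 4/3, 8/15, 8/45, 16/315, 4/315, …
g: a_k = 4, 4, -2, 2, -5/2, 7/2, -21/4, 33/4, -429/32, …
L₀ := lclm(L_f,L_g); ord L₀ ≤ 1+1.
∫: right-multiply L₀ by Dx.
L = (6 + 8·x)·Dx + (-5 - 16·x - 16·x^2)·Dx^2 + (1 + 6·x + 8·x^2)·Dx^3  (order 3).
h: a_k = 0, 6, 4, 2/3, 7/6, -7/30, 121/180, -913/1260, 10459/10080, …
ICs: h(0) = 0, h′(0) = 6, h′′(0) = 8.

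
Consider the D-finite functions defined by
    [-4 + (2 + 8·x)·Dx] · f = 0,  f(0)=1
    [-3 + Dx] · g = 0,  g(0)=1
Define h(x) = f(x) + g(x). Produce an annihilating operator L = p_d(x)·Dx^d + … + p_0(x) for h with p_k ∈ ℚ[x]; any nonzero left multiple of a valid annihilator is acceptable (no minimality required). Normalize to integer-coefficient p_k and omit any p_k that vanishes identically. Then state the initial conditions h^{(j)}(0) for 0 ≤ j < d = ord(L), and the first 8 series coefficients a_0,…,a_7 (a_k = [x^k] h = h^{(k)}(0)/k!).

f: a_k = 1, 2, -2, 4, -10, 28, -84, 264, …
g: a_k = 1, 3, 9/2, 9/2, 27/8, 81/40, 81/80, 243/560, …
f+g: L₀ = lclm(L_f,L_g), ord ≤ 1+1.
L = (30 + 72·x) + (-13 - 72·x - 144·x^2)·Dx + (1 + 16·x + 48·x^2)·Dx^2  (order 2).
h: a_k = 2, 5, 5/2, 17/2, -53/8, 1201/40, -6639/80, 148083/560, …
ICs: h(0) = 2, h′(0) = 5.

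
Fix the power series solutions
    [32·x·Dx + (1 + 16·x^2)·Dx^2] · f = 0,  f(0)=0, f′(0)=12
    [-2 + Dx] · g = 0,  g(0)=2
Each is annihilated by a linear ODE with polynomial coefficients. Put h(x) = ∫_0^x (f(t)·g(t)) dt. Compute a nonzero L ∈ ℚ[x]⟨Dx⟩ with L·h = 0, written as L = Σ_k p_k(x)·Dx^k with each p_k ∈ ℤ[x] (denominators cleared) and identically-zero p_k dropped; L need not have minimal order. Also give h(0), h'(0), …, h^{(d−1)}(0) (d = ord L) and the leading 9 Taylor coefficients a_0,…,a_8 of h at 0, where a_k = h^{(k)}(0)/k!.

L = (4 - 64·x + 64·x^2)·Dx + (-4 + 32·x - 64·x^2)·Dx^2 + (1 + 16·x^2)·Dx^3  (order 3).
h: a_k = 0, 0, 12, 16, -20, -224/5, 824/5, 6880/21, -51052/35, …
ICs: h(0) = 0, h′(0) = 0, h′′(0) = 24.

f: a_k = 0, 12, 0, -64, 0, 3072/5, 0, -49152/7, 0, …
g: a_k = 2, 4, 4, 8/3, 4/3, 8/15, 8/45, 16/315, 4/315, …
L₀ := L_f ⊗_s L_g (sym. prod.), ord ≤ 2.
h=∫₀ˣh₀: take L = L₀·Dx.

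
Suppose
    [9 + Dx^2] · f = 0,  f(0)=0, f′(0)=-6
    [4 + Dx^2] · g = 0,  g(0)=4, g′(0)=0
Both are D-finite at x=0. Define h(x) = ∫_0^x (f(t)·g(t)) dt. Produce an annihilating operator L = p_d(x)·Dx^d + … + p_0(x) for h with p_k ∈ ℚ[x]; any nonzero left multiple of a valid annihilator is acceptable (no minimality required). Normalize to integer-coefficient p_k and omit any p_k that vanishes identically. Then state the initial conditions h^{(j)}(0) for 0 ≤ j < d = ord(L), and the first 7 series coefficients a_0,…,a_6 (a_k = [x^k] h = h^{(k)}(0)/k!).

L = 25·Dx + 26·Dx^3 + Dx^5  (order 5).
h: a_k = 0, 0, -12, 0, 21, 0, -521/30, …
ICs: h(0) = 0, h′(0) = 0, h′′(0) = -24, h′′′(0) = 0, h′′′′(0) = 504.

f: a_k = 0, -6, 0, 9, 0, -81/20, 0, …
g: a_k = 4, 0, -8, 0, 8/3, 0, -16/45, …
Sym-product of L_f,L_g gives L₀ (≤ ord 4).
∫: right-multiply L₀ by Dx.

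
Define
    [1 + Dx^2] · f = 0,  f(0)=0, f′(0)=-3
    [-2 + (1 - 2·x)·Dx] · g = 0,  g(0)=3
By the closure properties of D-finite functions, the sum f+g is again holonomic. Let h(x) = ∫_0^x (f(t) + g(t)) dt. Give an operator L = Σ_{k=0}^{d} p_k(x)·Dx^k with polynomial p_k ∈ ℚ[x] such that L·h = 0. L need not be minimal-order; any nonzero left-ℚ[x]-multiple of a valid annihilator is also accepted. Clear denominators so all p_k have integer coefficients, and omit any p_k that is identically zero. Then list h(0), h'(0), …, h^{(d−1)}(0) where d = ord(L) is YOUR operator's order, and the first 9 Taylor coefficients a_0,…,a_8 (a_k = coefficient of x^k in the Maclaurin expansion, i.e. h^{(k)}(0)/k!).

L = (-50 + 8·x - 8·x^2)·Dx + (9 - 22·x + 12·x^2 - 8·x^3)·Dx^2 + (-50 + 8·x - 8·x^2)·Dx^3 + (9 - 22·x + 12·x^2 - 8·x^3)·Dx^4  (order 4).
h: a_k = 0, 3, 3/2, 4, 49/8, 48/5, 3839/240, 192/7, 645121/13440, …
ICs: h(0) = 0, h′(0) = 3, h′′(0) = 3, h′′′(0) = 24.

f: a_k = 0, -3, 0, 1/2, 0, -1/40, 0, 1/1680, 0, …
g: a_k = 3, 6, 12, 24, 48, 96, 192, 384, 768, …
h₀=f+g: left-lcm gives L₀, ord ≤ 3.
h=∫h₀ ⇒ L = L₀·Dx.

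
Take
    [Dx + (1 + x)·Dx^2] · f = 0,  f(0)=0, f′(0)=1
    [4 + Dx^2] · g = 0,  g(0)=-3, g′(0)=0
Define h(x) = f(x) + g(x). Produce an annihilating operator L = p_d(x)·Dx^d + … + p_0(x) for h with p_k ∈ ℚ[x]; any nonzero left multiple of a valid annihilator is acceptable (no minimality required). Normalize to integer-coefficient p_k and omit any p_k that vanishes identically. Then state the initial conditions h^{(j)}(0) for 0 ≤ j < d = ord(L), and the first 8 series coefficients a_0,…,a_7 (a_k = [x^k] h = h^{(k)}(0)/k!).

L = (20 + 16·x + 8·x^2)·Dx + (12 + 28·x + 24·x^2 + 8·x^3)·Dx^2 + (5 + 4·x + 2·x^2)·Dx^3 + (3 + 7·x + 6·x^2 + 2·x^3)·Dx^4  (order 4).
h: a_k = -3, 1, 11/2, 1/3, -9/4, 1/5, 1/10, 1/7, …
ICs: h(0) = -3, h′(0) = 1, h′′(0) = 11, h′′′(0) = 2.

f: a_k = 0, 1, -1/2, 1/3, -1/4, 1/5, -1/6, 1/7, …
g: a_k = -3, 0, 6, 0, -2, 0, 4/15, 0, …
L₀ := lclm(L_f,L_g); ord L₀ ≤ 2+2.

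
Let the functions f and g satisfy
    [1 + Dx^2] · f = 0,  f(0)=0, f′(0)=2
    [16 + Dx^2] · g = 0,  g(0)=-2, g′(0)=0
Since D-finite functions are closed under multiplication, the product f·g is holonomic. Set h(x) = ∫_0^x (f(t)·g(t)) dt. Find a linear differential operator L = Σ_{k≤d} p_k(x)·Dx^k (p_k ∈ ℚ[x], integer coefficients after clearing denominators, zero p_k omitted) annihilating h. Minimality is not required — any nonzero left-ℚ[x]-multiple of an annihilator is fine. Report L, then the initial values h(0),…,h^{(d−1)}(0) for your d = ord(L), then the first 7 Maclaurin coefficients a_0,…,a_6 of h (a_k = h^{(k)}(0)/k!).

L = 225·Dx + 34·Dx^3 + Dx^5  (order 5).
h: a_k = 0, 0, -2, 0, 49/6, 0, -1441/180, …
ICs: h(0) = 0, h′(0) = 0, h′′(0) = -4, h′′′(0) = 0, h′′′′(0) = 196.

f: a_k = 0, 2, 0, -1/3, 0, 1/60, 0, …
g: a_k = -2, 0, 16, 0, -64/3, 0, 512/45, …
h₀=f·g: eliminate ⇒ L₀, order ≤ 2·2.
h=∫₀ˣh₀: take L = L₀·Dx.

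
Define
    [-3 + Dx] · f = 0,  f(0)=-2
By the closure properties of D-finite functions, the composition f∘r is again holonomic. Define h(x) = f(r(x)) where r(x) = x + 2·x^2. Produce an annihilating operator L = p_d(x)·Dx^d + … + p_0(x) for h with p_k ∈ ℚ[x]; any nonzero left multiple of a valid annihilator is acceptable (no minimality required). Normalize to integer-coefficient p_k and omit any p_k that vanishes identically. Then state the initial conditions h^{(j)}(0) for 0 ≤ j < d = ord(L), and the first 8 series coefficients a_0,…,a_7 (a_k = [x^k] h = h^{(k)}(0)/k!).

L = (-3 - 12·x) + Dx  (order 1).
h: a_k = -2, -6, -21, -45, -387/4, -3321/20, -11061/40, -112887/280, …
ICs: h(0) = -2.

f: a_k = -2, -6, -9, -9, -27/4, -81/20, -81/40, -243/280, …
Substitute x→r, Dx→(1/r')Dx; clear ⇒ L₀.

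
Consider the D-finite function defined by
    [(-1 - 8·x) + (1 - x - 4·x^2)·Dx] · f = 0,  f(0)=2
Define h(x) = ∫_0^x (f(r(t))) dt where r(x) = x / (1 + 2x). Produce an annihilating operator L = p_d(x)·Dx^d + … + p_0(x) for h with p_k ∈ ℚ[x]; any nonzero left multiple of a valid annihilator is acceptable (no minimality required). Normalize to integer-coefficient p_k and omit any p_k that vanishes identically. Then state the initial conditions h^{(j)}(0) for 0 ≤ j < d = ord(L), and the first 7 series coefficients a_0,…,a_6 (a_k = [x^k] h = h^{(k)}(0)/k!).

L = (1 + 10·x)·Dx + (-1 - 5·x - 4·x^2 + 4·x^3)·Dx^2  (order 2).
h: a_k = 0, 2, 1, 2, -7/2, 54/5, -95/3, …
ICs: h(0) = 0, h′(0) = 2.

f: a_k = 2, 2, 10, 18, 58, 130, 362, …
Change of var in L_f (x↦r) gives L₀.
Integrate: L := L₀·Dx.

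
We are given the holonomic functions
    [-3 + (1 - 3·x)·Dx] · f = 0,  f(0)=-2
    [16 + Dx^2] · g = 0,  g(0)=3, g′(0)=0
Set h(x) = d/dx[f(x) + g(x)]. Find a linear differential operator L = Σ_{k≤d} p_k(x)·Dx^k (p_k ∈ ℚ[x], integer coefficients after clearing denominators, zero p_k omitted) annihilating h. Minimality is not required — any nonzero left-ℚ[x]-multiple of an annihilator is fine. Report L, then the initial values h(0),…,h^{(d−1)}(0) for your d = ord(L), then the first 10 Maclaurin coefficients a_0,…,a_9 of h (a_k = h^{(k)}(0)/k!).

L = (5952 - 4608·x + 6912·x^2) + (-560 + 2448·x - 3456·x^2 + 3456·x^3)·Dx + (372 - 288·x + 432·x^2)·Dx^2 + (-35 + 153·x - 216·x^2 + 216·x^3)·Dx^3  (order 3).
h: a_k = -6, -84, -162, -520, -2430, -44252/5, -30618, -11018384/105, -354294, -1116034292/945, …
ICs: h(0) = -6, h′(0) = -84, h′′(0) = -324.

f: a_k = -2, -6, -18, -54, -162, -486, -1458, -4374, -13122, -39366, …
g: a_k = 3, 0, -24, 0, 32, 0, -256/15, 0, 512/105, 0, …
f+g: L₀ = lclm(L_f,L_g), ord ≤ 1+2.
h₀' ⇒ L via d/dx closure of L₀.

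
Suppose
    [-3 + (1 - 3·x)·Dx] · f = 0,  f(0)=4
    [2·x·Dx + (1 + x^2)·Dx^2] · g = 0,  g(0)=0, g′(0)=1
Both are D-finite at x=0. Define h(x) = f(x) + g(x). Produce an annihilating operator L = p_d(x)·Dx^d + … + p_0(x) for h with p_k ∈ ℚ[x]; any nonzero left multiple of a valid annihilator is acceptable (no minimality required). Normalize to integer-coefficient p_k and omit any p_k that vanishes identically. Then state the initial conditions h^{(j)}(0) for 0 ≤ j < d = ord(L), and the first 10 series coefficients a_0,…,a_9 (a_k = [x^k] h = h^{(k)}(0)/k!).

L = (-6 + 72·x + 18·x^2)·Dx + (28 - 6·x + 60·x^2 + 18·x^3)·Dx^2 + (-3 + 8·x + 8·x^3 + 3·x^4)·Dx^3  (order 3).
h: a_k = 4, 13, 36, 323/3, 324, 4861/5, 2916, 61235/7, 26244, 708589/9, …
ICs: h(0) = 4, h′(0) = 13, h′′(0) = 72.

f: a_k = 4, 12, 36, 108, 324, 972, 2916, 8748, 26244, 78732, …
g: a_k = 0, 1, 0, -1/3, 0, 1/5, 0, -1/7, 0, 1/9, …
h₀=f+g: left-lcm gives L₀, ord ≤ 3.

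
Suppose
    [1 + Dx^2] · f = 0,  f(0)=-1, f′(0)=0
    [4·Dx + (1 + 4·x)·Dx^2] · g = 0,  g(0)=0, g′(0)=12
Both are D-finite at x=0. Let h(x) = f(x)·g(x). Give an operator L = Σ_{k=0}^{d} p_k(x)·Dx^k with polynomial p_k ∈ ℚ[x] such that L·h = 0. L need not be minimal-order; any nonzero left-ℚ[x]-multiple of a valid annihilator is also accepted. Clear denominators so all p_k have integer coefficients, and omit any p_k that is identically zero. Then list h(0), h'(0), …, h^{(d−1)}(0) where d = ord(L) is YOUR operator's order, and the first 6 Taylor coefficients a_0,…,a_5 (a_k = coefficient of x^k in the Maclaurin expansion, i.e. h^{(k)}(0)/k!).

L = (-147 - 144·x - 224·x^2 + 256·x^3 + 256·x^4) + (-56 - 160·x + 384·x^2 + 512·x^3)·Dx + (-150 - 160·x - 192·x^2 + 512·x^3 + 512·x^4)·Dx^2 + (-56 - 160·x + 384·x^2 + 512·x^3)·Dx^3 + (-3 - 16·x + 32·x^2 + 256·x^3 + 256·x^4)·Dx^4  (order 4).
h: a_k = 0, -12, 24, -58, 180, -5829/10, …
ICs: h(0) = 0, h′(0) = -12, h′′(0) = 48, h′′′(0) = -348.

f: a_k = -1, 0, 1/2, 0, -1/24, 0, …
g: a_k = 0, 12, -24, 64, -192, 3072/5, …
Product ⇒ symmetric product L₀, ord ≤ 4.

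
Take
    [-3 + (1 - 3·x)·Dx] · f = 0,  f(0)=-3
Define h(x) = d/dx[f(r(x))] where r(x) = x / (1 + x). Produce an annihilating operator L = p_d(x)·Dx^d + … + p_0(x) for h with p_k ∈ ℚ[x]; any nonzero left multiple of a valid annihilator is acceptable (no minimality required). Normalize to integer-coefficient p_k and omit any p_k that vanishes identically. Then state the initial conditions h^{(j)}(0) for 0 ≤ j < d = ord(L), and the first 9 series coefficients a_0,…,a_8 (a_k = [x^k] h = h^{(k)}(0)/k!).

L = 4 + (-1 + 2·x)·Dx  (order 1).
h: a_k = -9, -36, -108, -288, -720, -1728, -4032, -9216, -20736, …
ICs: h(0) = -9.

f: a_k = -3, -9, -27, -81, -243, -729, -2187, -6561, -19683, …
Change of var in L_f (x↦r) gives L₀.
h₀' ⇒ L via d/dx closure of L₀.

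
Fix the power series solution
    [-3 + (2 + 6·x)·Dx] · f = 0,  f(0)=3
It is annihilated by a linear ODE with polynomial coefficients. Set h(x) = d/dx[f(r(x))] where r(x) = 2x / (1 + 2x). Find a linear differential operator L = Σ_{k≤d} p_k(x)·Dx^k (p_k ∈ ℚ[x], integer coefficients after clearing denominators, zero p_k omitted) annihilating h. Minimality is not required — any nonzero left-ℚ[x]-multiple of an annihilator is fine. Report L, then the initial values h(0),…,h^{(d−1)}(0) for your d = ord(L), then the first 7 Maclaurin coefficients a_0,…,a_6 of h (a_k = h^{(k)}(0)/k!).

L = (-7 - 32·x) + (-1 - 10·x - 16·x^2)·Dx  (order 1).
h: a_k = 9, -63, 783/2, -5031/2, 136035/8, -956745/8, 13825035/16, …
ICs: h(0) = 9.

f: a_k = 3, 9/2, -27/8, 81/16, -1215/128, 5103/256, -45927/1024, …
L₀ from L_f via x↦r, Dx↦r'^{-1}Dx.
h=h₀': d/dx-closure on L₀ ⇒ L.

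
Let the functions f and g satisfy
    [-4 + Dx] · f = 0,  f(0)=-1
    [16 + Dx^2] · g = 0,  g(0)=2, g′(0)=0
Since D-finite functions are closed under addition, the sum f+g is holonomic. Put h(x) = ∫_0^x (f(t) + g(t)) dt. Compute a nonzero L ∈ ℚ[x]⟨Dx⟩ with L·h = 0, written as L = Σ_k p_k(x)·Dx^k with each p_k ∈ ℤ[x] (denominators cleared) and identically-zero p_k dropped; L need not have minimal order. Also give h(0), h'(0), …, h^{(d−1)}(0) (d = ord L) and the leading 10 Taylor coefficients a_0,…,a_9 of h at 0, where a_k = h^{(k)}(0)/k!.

f: a_k = -1, -4, -8, -32/3, -32/3, -128/15, -256/45, -1024/315, -512/315, -2048/2835, …
g: a_k = 2, 0, -16, 0, 64/3, 0, -512/45, 0, 1024/315, 0, …
f+g: L₀ = lclm(L_f,L_g), ord ≤ 1+2.
∫: right-multiply L₀ by Dx.
L = -64·Dx + 16·Dx^2 - 4·Dx^3 + Dx^4  (order 4).
h: a_k = 0, 1, -2, -8, -8/3, 32/15, -64/45, -256/105, -128/315, 512/2835, …
ICs: h(0) = 0, h′(0) = 1, h′′(0) = -4, h′′′(0) = -48.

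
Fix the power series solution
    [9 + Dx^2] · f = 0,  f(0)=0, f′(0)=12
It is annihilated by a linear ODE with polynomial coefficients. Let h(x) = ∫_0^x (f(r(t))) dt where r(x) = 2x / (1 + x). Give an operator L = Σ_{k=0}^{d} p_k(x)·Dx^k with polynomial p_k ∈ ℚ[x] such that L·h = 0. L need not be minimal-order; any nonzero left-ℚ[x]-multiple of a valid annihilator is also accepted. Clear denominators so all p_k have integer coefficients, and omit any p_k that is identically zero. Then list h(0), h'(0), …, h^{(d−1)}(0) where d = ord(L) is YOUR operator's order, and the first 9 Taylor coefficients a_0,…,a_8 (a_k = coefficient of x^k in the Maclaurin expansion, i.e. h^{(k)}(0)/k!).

f: a_k = 0, 12, 0, -18, 0, 81/10, 0, -243/140, 0, …
Substitute x→r, Dx→(1/r')Dx; clear ⇒ L₀.
h=∫h₀ ⇒ L = L₀·Dx.
L = 36·Dx + (2 + 6·x + 6·x^2 + 2·x^3)·Dx^2 + (1 + 4·x + 6·x^2 + 4·x^3 + x^4)·Dx^3  (order 3).
h: a_k = 0, 0, 12, -8, -30, 408/5, -484/5, 120/7, 6693/35, …
ICs: h(0) = 0, h′(0) = 0, h′′(0) = 24.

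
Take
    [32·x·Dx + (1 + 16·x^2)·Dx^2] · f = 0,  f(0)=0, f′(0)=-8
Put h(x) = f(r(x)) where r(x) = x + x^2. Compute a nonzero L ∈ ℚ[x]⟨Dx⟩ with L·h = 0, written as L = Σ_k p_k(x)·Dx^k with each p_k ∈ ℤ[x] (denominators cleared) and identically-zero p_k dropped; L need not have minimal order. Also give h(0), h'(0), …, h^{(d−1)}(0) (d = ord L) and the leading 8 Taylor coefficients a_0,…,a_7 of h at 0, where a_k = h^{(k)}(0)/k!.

f: a_k = 0, -8, 0, 128/3, 0, -2048/5, 0, 32768/7, …
Change of var in L_f (x↦r) gives L₀.
L = (-2 + 32·x + 128·x^2 + 192·x^3 + 96·x^4)·Dx + (1 + 2·x + 16·x^2 + 64·x^3 + 80·x^4 + 32·x^5)·Dx^2  (order 2).
h: a_k = 0, -8, -8, 128/3, 128, -1408/5, -6016/3, 4096/7, …
ICs: h(0) = 0, h′(0) = -8.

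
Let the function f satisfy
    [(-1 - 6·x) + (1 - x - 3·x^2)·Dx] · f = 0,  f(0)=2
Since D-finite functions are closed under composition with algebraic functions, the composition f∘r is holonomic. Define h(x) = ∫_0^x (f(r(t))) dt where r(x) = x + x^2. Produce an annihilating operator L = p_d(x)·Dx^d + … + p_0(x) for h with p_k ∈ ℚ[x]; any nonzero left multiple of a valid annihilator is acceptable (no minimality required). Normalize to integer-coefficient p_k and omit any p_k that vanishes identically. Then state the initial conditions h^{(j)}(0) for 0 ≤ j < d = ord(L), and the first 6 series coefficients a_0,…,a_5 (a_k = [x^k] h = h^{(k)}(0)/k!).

L = (1 + 8·x + 18·x^2 + 12·x^3)·Dx + (-1 + x + 4·x^2 + 6·x^3 + 3·x^4)·Dx^2  (order 2).
h: a_k = 0, 2, 1, 10/3, 15/2, 88/5, …
ICs: h(0) = 0, h′(0) = 2.

f: a_k = 2, 2, 8, 14, 38, 80, …
Change of var in L_f (x↦r) gives L₀.
h=∫₀ˣh₀: take L = L₀·Dx.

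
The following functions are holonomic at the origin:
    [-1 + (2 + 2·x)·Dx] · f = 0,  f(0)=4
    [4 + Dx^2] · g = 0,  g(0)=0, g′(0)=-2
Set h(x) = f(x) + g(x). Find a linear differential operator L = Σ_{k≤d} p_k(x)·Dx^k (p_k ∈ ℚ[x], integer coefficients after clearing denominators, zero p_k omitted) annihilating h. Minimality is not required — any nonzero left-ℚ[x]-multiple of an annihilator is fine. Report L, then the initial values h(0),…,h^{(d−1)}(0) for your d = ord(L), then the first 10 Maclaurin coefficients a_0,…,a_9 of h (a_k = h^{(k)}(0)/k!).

f: a_k = 4, 2, -1/2, 1/4, -5/32, 7/64, -21/256, 33/512, -429/8192, 715/16384, …
g: a_k = 0, -2, 0, 4/3, 0, -4/15, 0, 8/315, 0, -4/2835, …
L₀ := lclm(L_f,L_g); ord L₀ ≤ 1+2.
L = (-76 - 128·x - 64·x^2) + (120 + 376·x + 384·x^2 + 128·x^3)·Dx + (-19 - 32·x - 16·x^2)·Dx^2 + (30 + 94·x + 96·x^2 + 32·x^3)·Dx^3  (order 3).
h: a_k = 4, 0, -1/2, 19/12, -5/32, -151/960, -21/256, 14491/161280, -429/8192, 1961489/46448640, …
ICs: h(0) = 4, h′(0) = 0, h′′(0) = -1.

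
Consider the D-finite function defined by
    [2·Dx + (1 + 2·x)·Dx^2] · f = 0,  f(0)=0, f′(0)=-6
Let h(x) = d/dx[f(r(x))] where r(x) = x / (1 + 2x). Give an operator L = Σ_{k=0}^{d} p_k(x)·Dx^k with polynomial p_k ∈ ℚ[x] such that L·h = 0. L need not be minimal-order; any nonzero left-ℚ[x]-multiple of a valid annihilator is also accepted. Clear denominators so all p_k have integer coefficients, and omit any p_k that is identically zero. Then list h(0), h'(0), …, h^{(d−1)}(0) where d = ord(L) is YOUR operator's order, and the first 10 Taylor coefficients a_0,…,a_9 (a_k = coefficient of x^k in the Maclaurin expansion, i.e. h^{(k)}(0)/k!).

f: a_k = 0, -6, 6, -8, 12, -96/5, 32, -384/7, 96, -512/3, …
Change of var in L_f (x↦r) gives L₀.
Derive L from L₀ (diff closure).
L = (6 + 16·x) + (1 + 6·x + 8·x^2)·Dx  (order 1).
h: a_k = -6, 36, -168, 720, -2976, 12096, -48768, 195840, -784896, 3142656, …
ICs: h(0) = -6.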